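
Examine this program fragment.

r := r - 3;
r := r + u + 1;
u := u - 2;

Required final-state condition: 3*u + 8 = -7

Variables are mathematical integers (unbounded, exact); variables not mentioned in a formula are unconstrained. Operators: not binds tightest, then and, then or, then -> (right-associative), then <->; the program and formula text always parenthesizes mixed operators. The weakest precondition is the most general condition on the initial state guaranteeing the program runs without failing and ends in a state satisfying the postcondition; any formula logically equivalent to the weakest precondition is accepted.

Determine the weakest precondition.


Working backward. After the program, the postcondition 3*u + 8 = -7 must hold; in canonical form it is 3*u = -15.
Before u := u - 2: 3*u = -9
Before r := r + u + 1: 3*u = -9
Before r := r - 3: 3*u = -9
Answer: WP = 3*u = -9


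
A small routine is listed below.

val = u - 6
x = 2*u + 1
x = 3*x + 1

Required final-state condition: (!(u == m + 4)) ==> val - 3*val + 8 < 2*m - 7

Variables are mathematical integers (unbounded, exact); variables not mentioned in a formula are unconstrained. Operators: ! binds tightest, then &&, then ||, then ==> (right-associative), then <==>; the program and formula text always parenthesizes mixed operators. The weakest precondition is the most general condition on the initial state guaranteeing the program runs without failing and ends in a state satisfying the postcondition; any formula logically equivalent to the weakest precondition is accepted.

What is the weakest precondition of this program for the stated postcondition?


Working backward. After the program, the postcondition (!(u == m + 4)) ==> val - 3*val + 8 < 2*m - 7 must hold; in canonical form it is (!(u == m + 4)) ==> 2*m + 2*val > 15.
Before x := 3*x + 1: (!(u == m + 4)) ==> 2*m + 2*val > 15
Before x := 2*u + 1: (!(u == m + 4)) ==> 2*m + 2*val > 15
Before val := u - 6: (!(u == m + 4)) ==> 2*m + 2*u > 27
Answer: WP = (!(u == m + 4)) ==> 2*m + 2*u > 27


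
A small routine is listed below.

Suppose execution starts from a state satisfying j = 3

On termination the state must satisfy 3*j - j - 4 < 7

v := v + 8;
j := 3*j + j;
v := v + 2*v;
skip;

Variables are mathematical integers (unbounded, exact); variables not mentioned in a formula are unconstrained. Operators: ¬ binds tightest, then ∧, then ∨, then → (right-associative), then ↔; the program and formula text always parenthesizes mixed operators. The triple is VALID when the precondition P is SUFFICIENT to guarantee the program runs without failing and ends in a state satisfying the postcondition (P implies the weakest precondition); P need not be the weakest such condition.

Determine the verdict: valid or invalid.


Working backward. After the program, the postcondition 3*j - j - 4 < 7 must hold; in canonical form it is 2*j < 11.
Before skip: 2*j < 11
Before v := v + 2*v: 2*j < 11
Before j := 3*j + j: 8*j < 11
Before v := v + 8: 8*j < 11
The weakest precondition is 8*j < 11.
Check whether j = 3 implies it.
Countermodel: at the initial state j = 3, the precondition holds but the weakest precondition fails.
Answer: invalid


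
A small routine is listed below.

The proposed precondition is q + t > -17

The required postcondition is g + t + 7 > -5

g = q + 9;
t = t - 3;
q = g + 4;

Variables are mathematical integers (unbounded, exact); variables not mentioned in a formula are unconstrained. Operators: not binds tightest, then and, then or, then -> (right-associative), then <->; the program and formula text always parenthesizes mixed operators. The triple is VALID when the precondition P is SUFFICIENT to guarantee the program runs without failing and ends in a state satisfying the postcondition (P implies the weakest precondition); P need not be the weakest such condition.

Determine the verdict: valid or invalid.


Working backward. After the program, the postcondition g + t + 7 > -5 must hold; in canonical form it is g + t > -12.
Before q := g + 4: g + t > -12
Before t := t - 3: g + t > -9
Before g := q + 9: q + t > -18
The weakest precondition is q + t > -18.
Check whether q + t > -17 implies it.
Every state satisfying the precondition satisfies the weakest precondition: the implication holds.
Answer: valid


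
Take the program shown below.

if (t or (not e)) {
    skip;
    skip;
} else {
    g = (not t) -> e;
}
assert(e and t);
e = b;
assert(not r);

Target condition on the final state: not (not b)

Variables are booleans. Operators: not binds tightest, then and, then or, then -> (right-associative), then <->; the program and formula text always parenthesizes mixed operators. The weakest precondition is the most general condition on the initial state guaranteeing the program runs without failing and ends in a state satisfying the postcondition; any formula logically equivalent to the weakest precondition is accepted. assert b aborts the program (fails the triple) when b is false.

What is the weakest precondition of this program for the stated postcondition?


Working backward. After the program, the postcondition not (not b) must hold; in canonical form it is b.
Before assert not r: (not r) and b
Before e := b: (not r) and b
Before assert e and t: e and t and (not r) and b
Then branch requires e and t and (not r) and b; else branch requires e and t and (not r) and b.
Before the if: ((t or (not e)) -> (e and t and (not r) and b)) and ((not (t or (not e))) -> (e and t and (not r) and b))
Answer: WP = ((t or (not e)) -> (e and t and (not r) and b)) and ((not (t or (not e))) -> (e and t and (not r) and b))


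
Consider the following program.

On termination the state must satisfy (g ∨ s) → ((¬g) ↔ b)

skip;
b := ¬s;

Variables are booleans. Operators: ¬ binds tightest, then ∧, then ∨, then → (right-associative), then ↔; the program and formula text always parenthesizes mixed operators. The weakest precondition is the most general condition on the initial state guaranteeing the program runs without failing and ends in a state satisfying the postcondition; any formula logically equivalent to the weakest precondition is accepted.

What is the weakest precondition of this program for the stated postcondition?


Working backward. After the program, (g ∨ s) → ((¬g) ↔ b) must hold.
Before b := ¬s: (g ∨ s) → ((¬g) ↔ (¬s))
Before skip: (g ∨ s) → ((¬g) ↔ (¬s))
Answer: WP = (g ∨ s) → ((¬g) ↔ (¬s))


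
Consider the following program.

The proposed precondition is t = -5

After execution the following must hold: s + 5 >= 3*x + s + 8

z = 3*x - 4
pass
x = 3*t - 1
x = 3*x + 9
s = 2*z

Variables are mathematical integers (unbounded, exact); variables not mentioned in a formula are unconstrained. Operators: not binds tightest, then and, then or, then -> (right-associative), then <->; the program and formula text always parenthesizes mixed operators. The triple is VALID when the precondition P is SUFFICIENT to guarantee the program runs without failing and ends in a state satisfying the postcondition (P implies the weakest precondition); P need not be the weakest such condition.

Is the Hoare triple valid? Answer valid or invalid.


Working backward. After the program, the postcondition s + 5 >= 3*x + s + 8 must hold; in canonical form it is 3*x <= -3.
Before s := 2*z: 3*x <= -3
Before x := 3*x + 9: 9*x <= -30
Before x := 3*t - 1: 27*t <= -21
Before skip: 27*t <= -21
Before z := 3*x - 4: 27*t <= -21
The weakest precondition is 27*t <= -21.
Check whether t = -5 implies it.
Every state satisfying the precondition satisfies the weakest precondition: the implication holds.
Answer: valid


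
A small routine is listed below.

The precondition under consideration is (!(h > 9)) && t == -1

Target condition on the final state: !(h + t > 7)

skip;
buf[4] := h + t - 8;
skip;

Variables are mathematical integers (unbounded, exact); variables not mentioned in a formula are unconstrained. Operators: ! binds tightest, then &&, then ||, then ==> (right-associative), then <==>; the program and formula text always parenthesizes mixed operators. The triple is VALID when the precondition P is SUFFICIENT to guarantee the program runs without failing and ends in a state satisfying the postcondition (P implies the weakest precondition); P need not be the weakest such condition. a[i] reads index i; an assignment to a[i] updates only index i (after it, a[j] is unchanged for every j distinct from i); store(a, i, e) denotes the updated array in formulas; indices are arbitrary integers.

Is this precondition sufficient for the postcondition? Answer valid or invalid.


Working backward. After the program, !(h + t > 7) must hold.
Before skip: !(h + t > 7)
Before buf[4] := h + t - 8: !(h + t > 7)
Before skip: !(h + t > 7)
The weakest precondition is !(h + t > 7).
Check whether (!(h > 9)) && t == -1 implies it.
Countermodel: at the initial state h = 9, t = -1, the precondition holds but the weakest precondition fails.
Answer: invalid


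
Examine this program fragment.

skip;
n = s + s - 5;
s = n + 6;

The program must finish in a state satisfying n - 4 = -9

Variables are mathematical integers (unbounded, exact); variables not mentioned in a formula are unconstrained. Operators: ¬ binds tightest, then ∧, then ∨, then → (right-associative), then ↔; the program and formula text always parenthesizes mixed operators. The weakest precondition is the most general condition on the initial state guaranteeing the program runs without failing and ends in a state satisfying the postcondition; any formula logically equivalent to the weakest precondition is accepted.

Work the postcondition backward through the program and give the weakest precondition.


Working backward. After the program, the postcondition n - 4 = -9 must hold; in canonical form it is n = -5.
Before s := n + 6: n = -5
Before n := s + s - 5: 2*s = 0
Before skip: 2*s = 0
Answer: WP = 2*s = 0


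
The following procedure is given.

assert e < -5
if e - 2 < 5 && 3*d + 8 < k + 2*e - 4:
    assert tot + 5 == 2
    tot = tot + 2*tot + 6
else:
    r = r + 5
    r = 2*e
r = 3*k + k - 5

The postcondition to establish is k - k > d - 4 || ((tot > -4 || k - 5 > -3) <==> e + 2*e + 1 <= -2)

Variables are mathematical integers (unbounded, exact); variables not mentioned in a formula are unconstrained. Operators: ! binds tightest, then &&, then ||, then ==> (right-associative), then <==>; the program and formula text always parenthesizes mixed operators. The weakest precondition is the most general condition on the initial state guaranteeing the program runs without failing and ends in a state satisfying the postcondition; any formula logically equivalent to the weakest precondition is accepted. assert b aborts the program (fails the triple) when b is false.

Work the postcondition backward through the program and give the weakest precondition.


Working backward. After the program, the postcondition k - k > d - 4 || ((tot > -4 || k - 5 > -3) <==> e + 2*e + 1 <= -2) must hold; in canonical form it is d < 4 || ((tot > -4 || k > 2) <==> 3*e <= -3).
Before r := 3*k + k - 5: d < 4 || ((tot > -4 || k > 2) <==> 3*e <= -3)
Then branch requires tot == -3 && (d < 4 || ((3*tot > -10 || k > 2) <==> 3*e <= -3)); else branch requires d < 4 || ((tot > -4 || k > 2) <==> 3*e <= -3).
Before the if: ((e < 7 && 3*d < 2*e + k - 12) ==> (tot == -3 && (d < 4 || ((3*tot > -10 || k > 2) <==> 3*e <= -3)))) && ((!(e < 7 && 3*d < 2*e + k - 12)) ==> (d < 4 || ((tot > -4 || k > 2) <==> 3*e <= -3)))
Before assert e < -5: e < -5 && ((e < 7 && 3*d < 2*e + k - 12) ==> (tot == -3 && (d < 4 || ((3*tot > -10 || k > 2) <==> 3*e <= -3)))) && ((!(e < 7 && 3*d < 2*e + k - 12)) ==> (d < 4 || ((tot > -4 || k > 2) <==> 3*e <= -3)))
Answer: WP = e < -5 && ((e < 7 && 3*d < 2*e + k - 12) ==> (tot == -3 && (d < 4 || ((3*tot > -10 || k > 2) <==> 3*e <= -3)))) && ((!(e < 7 && 3*d < 2*e + k - 12)) ==> (d < 4 || ((tot > -4 || k > 2) <==> 3*e <= -3)))


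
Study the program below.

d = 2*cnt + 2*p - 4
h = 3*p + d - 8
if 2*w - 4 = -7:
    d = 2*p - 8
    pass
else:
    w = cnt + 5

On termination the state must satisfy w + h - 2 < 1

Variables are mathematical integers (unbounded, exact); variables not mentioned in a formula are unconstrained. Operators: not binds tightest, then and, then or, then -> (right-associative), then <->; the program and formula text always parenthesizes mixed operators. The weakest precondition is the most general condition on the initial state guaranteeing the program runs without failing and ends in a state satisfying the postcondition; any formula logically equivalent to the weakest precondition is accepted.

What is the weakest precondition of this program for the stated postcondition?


Working backward. After the program, the postcondition w + h - 2 < 1 must hold; in canonical form it is h + w < 3.
Then branch requires h + w < 3; else branch requires cnt + h < -2.
Before the if: (2*w = -3 -> h + w < 3) and ((not (2*w = -3)) -> cnt + h < -2)
Before h := 3*p + d - 8: (2*w = -3 -> d + 3*p + w < 11) and ((not (2*w = -3)) -> cnt + d + 3*p < 6)
Before d := 2*cnt + 2*p - 4: (2*w = -3 -> 2*cnt + 5*p + w < 15) and ((not (2*w = -3)) -> 3*cnt + 5*p < 10)
Answer: WP = (2*w = -3 -> 2*cnt + 5*p + w < 15) and ((not (2*w = -3)) -> 3*cnt + 5*p < 10)


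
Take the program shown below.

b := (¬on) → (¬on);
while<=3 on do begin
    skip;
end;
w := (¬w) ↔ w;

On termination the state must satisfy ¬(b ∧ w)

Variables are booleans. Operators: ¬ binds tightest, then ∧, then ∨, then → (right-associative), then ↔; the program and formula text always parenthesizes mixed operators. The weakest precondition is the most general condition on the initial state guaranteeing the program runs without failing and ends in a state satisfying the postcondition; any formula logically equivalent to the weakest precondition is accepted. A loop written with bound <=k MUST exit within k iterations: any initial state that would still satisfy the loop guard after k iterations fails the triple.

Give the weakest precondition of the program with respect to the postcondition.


Working backward. After the program, ¬(b ∧ w) must hold.
Before w := (¬w) ↔ w: ¬(b ∧ ((¬w) ↔ w))
Before the loop (bound <=3), unroll the exhaustion recursion (WP_0 = exit-now case; WP_j = one more guarded iteration, up to j = 3):
  WP_0: (¬on) ∧ (¬(b ∧ ((¬w) ↔ w)))
  WP_1: (on → ((¬on) ∧ (¬(b ∧ ((¬w) ↔ w))))) ∧ ((¬on) → (¬(b ∧ ((¬w) ↔ w))))
  WP_2: (on → ((on → ((¬on) ∧ (¬(b ∧ ((¬w) ↔ w))))) ∧ ((¬on) → (¬(b ∧ ((¬w) ↔ w)))))) ∧ ((¬on) → (¬(b ∧ ((¬w) ↔ w))))
  WP_3: (on → ((on → ((on → ((¬on) ∧ (¬(b ∧ ((¬w) ↔ w))))) ∧ ((¬on) → (¬(b ∧ ((¬w) ↔ w)))))) ∧ ((¬on) → (¬(b ∧ ((¬w) ↔ w)))))) ∧ ((¬on) → (¬(b ∧ ((¬w) ↔ w))))
So before the loop: (on → ((on → ((on → ((¬on) ∧ (¬(b ∧ ((¬w) ↔ w))))) ∧ ((¬on) → (¬(b ∧ ((¬w) ↔ w)))))) ∧ ((¬on) → (¬(b ∧ ((¬w) ↔ w)))))) ∧ ((¬on) → (¬(b ∧ ((¬w) ↔ w))))
Before b := (¬on) → (¬on): (on → ((on → ((on → ((¬on) ∧ (¬((¬w) ↔ w)))) ∧ ((¬on) → (¬((¬w) ↔ w))))) ∧ ((¬on) → (¬((¬w) ↔ w))))) ∧ ((¬on) → (¬((¬w) ↔ w)))
Answer: WP = (on → ((on → ((on → ((¬on) ∧ (¬((¬w) ↔ w)))) ∧ ((¬on) → (¬((¬w) ↔ w))))) ∧ ((¬on) → (¬((¬w) ↔ w))))) ∧ ((¬on) → (¬((¬w) ↔ w)))


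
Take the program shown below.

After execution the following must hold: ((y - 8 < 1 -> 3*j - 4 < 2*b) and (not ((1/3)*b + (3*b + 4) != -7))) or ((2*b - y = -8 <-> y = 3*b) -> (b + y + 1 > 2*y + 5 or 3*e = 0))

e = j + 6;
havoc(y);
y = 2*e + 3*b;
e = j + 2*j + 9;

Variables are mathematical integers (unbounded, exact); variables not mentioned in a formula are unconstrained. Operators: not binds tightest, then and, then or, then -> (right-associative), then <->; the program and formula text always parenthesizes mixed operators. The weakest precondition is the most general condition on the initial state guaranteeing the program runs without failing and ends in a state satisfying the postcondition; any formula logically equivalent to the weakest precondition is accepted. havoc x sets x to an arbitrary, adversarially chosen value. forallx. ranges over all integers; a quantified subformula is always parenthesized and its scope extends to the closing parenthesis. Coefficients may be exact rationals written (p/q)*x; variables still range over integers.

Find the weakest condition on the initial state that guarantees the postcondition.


Working backward. After the program, the postcondition ((y - 8 < 1 -> 3*j - 4 < 2*b) and (not ((1/3)*b + (3*b + 4) != -7))) or ((2*b - y = -8 <-> y = 3*b) -> (b + y + 1 > 2*y + 5 or 3*e = 0)) must hold; in canonical form it is ((y < 9 -> 3*j < 2*b + 4) and (not ((10/3)*b != -11))) or ((2*b = y - 8 <-> y = 3*b) -> (b > y + 4 or 3*e = 0)).
Before e := j + 2*j + 9: ((y < 9 -> 3*j < 2*b + 4) and (not ((10/3)*b != -11))) or ((2*b = y - 8 <-> y = 3*b) -> (b > y + 4 or 9*j = -27))
Before y := 2*e + 3*b: ((3*b + 2*e < 9 -> 3*j < 2*b + 4) and (not ((10/3)*b != -11))) or ((b + 2*e = 8 <-> 2*e = 0) -> (2*b + 2*e < -4 or 9*j = -27))
Before havoc y: ((3*b + 2*e < 9 -> 3*j < 2*b + 4) and (not ((10/3)*b != -11))) or ((b + 2*e = 8 <-> 2*e = 0) -> (2*b + 2*e < -4 or 9*j = -27))
Before e := j + 6: ((3*b + 2*j < -3 -> 3*j < 2*b + 4) and (not ((10/3)*b != -11))) or ((b + 2*j = -4 <-> 2*j = -12) -> (2*b + 2*j < -16 or 9*j = -27))
Answer: WP = ((3*b + 2*j < -3 -> 3*j < 2*b + 4) and (not ((10/3)*b != -11))) or ((b + 2*j = -4 <-> 2*j = -12) -> (2*b + 2*j < -16 or 9*j = -27))


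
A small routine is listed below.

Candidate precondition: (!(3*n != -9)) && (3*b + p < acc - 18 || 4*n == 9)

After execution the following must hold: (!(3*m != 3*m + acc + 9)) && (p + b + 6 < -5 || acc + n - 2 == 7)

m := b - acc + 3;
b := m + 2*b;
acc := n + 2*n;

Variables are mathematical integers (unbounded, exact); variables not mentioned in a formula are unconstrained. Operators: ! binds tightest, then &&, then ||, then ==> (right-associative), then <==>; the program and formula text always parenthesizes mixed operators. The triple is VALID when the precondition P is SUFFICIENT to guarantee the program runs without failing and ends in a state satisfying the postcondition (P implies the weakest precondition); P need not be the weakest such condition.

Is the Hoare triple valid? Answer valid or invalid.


Working backward. After the program, the postcondition (!(3*m != 3*m + acc + 9)) && (p + b + 6 < -5 || acc + n - 2 == 7) must hold; in canonical form it is (!(acc != -9)) && (b + p < -11 || acc + n == 9).
Before acc := n + 2*n: (!(3*n != -9)) && (b + p < -11 || 4*n == 9)
Before b := m + 2*b: (!(3*n != -9)) && (2*b + m + p < -11 || 4*n == 9)
Before m := b - acc + 3: (!(3*n != -9)) && (3*b + p < acc - 14 || 4*n == 9)
The weakest precondition is (!(3*n != -9)) && (3*b + p < acc - 14 || 4*n == 9).
Check whether (!(3*n != -9)) && (3*b + p < acc - 18 || 4*n == 9) implies it.
Every state satisfying the precondition satisfies the weakest precondition: the implication holds.
Answer: valid


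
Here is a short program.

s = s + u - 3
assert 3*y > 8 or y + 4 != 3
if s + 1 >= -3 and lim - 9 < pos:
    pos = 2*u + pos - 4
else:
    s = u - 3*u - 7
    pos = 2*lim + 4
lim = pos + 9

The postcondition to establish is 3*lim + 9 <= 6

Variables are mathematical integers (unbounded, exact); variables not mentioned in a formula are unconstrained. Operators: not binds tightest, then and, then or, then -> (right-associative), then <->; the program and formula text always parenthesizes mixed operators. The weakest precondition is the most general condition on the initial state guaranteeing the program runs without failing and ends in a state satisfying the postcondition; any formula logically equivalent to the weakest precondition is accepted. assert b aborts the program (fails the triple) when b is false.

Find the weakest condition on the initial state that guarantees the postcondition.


Working backward. After the program, the postcondition 3*lim + 9 <= 6 must hold; in canonical form it is 3*lim <= -3.
Before lim := pos + 9: 3*pos <= -30
Then branch requires 3*pos + 6*u <= -18; else branch requires 6*lim <= -42.
Before the if: ((s >= -4 and lim < pos + 9) -> 3*pos + 6*u <= -18) and ((not (s >= -4 and lim < pos + 9)) -> 6*lim <= -42)
Before assert 3*y > 8 or y + 4 != 3: (3*y > 8 or y != -1) and ((s >= -4 and lim < pos + 9) -> 3*pos + 6*u <= -18) and ((not (s >= -4 and lim < pos + 9)) -> 6*lim <= -42)
Before s := s + u - 3: (3*y > 8 or y != -1) and ((s + u >= -1 and lim < pos + 9) -> 3*pos + 6*u <= -18) and ((not (s + u >= -1 and lim < pos + 9)) -> 6*lim <= -42)
Answer: WP = (3*y > 8 or y != -1) and ((s + u >= -1 and lim < pos + 9) -> 3*pos + 6*u <= -18) and ((not (s + u >= -1 and lim < pos + 9)) -> 6*lim <= -42)


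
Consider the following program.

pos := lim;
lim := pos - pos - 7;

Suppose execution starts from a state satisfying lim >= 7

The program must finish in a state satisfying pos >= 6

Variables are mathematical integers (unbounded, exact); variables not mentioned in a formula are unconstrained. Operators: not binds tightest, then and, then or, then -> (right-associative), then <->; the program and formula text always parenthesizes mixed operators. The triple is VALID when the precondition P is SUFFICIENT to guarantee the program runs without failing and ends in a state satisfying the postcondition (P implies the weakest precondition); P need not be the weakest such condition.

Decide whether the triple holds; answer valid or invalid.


Working backward. After the program, pos >= 6 must hold.
Before lim := pos - pos - 7: pos >= 6
Before pos := lim: lim >= 6
The weakest precondition is lim >= 6.
Check whether lim >= 7 implies it.
Every state satisfying the precondition satisfies the weakest precondition: the implication holds.
Answer: valid


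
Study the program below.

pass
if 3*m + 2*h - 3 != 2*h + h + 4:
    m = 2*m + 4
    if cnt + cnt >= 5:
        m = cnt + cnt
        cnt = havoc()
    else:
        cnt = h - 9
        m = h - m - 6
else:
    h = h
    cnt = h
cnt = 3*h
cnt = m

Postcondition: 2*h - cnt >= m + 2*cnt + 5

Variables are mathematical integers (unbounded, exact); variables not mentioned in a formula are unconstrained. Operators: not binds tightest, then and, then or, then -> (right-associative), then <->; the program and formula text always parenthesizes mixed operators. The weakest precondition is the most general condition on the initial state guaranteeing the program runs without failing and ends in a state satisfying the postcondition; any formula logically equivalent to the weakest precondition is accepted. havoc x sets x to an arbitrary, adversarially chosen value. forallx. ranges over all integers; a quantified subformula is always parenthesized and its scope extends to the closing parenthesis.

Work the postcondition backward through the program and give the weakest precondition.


Working backward. After the program, the postcondition 2*h - cnt >= m + 2*cnt + 5 must hold; in canonical form it is 2*h >= 3*cnt + m + 5.
Before cnt := m: 2*h >= 4*m + 5
Before cnt := 3*h: 2*h >= 4*m + 5
Then branch requires (2*cnt >= 5 -> 2*h >= 8*cnt + 5) and ((not (2*cnt >= 5)) -> 8*m >= 2*h - 35); else branch requires 2*h >= 4*m + 5.
Before the if: (3*m != h + 7 -> ((2*cnt >= 5 -> 2*h >= 8*cnt + 5) and ((not (2*cnt >= 5)) -> 8*m >= 2*h - 35))) and ((not (3*m != h + 7)) -> 2*h >= 4*m + 5)
Before skip: (3*m != h + 7 -> ((2*cnt >= 5 -> 2*h >= 8*cnt + 5) and ((not (2*cnt >= 5)) -> 8*m >= 2*h - 35))) and ((not (3*m != h + 7)) -> 2*h >= 4*m + 5)
Answer: WP = (3*m != h + 7 -> ((2*cnt >= 5 -> 2*h >= 8*cnt + 5) and ((not (2*cnt >= 5)) -> 8*m >= 2*h - 35))) and ((not (3*m != h + 7)) -> 2*h >= 4*m + 5)


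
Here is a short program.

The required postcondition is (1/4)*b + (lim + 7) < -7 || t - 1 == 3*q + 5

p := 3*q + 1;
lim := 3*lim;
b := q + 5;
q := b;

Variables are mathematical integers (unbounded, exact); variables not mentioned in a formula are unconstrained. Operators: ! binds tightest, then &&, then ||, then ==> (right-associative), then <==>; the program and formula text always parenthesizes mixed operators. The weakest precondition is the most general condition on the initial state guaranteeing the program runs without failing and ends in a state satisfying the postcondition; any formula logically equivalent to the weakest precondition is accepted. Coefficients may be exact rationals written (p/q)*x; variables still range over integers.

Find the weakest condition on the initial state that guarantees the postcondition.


Working backward. After the program, the postcondition (1/4)*b + (lim + 7) < -7 || t - 1 == 3*q + 5 must hold; in canonical form it is (1/4)*b + lim < -14 || t == 3*q + 6.
Before q := b: (1/4)*b + lim < -14 || t == 3*b + 6
Before b := q + 5: lim + (1/4)*q < -61/4 || t == 3*q + 21
Before lim := 3*lim: 3*lim + (1/4)*q < -61/4 || t == 3*q + 21
Before p := 3*q + 1: 3*lim + (1/4)*q < -61/4 || t == 3*q + 21
Answer: WP = 3*lim + (1/4)*q < -61/4 || t == 3*q + 21


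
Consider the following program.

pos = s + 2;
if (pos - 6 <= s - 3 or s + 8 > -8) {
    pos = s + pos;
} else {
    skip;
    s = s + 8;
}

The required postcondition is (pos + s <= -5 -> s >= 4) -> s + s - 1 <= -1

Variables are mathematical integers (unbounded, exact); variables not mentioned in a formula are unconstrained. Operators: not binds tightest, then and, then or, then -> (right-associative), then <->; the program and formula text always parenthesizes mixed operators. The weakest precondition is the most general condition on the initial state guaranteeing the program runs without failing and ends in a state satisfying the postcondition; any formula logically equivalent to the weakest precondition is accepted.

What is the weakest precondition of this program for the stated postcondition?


Working backward. After the program, the postcondition (pos + s <= -5 -> s >= 4) -> s + s - 1 <= -1 must hold; in canonical form it is (pos + s <= -5 -> s >= 4) -> 2*s <= 0.
Then branch requires (pos + 2*s <= -5 -> s >= 4) -> 2*s <= 0; else branch requires (pos + s <= -13 -> s >= -4) -> 2*s <= -16.
Before the if: ((pos <= s + 3 or s > -16) -> ((pos + 2*s <= -5 -> s >= 4) -> 2*s <= 0)) and ((not (pos <= s + 3 or s > -16)) -> ((pos + s <= -13 -> s >= -4) -> 2*s <= -16))
Before pos := s + 2: (3*s <= -7 -> s >= 4) -> 2*s <= 0
Answer: WP = (3*s <= -7 -> s >= 4) -> 2*s <= 0


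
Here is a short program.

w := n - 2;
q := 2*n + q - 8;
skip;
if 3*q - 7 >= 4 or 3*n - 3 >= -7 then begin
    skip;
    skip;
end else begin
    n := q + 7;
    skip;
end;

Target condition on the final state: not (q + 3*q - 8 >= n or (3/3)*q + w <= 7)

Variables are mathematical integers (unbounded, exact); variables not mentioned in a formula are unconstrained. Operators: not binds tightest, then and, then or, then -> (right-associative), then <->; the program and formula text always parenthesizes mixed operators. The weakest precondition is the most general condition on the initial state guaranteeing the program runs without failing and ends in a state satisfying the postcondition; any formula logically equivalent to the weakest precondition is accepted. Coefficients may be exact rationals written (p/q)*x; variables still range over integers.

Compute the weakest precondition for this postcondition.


Working backward. After the program, the postcondition not (q + 3*q - 8 >= n or (3/3)*q + w <= 7) must hold; in canonical form it is not (4*q >= n + 8 or q + w <= 7).
Then branch requires not (4*q >= n + 8 or q + w <= 7); else branch requires not (3*q >= 15 or q + w <= 7).
Before the if: ((3*q >= 11 or 3*n >= -4) -> (not (4*q >= n + 8 or q + w <= 7))) and ((not (3*q >= 11 or 3*n >= -4)) -> (not (3*q >= 15 or q + w <= 7)))
Before skip: ((3*q >= 11 or 3*n >= -4) -> (not (4*q >= n + 8 or q + w <= 7))) and ((not (3*q >= 11 or 3*n >= -4)) -> (not (3*q >= 15 or q + w <= 7)))
Before q := 2*n + q - 8: ((6*n + 3*q >= 35 or 3*n >= -4) -> (not (7*n + 4*q >= 40 or 2*n + q + w <= 15))) and ((not (6*n + 3*q >= 35 or 3*n >= -4)) -> (not (6*n + 3*q >= 39 or 2*n + q + w <= 15)))
Before w := n - 2: ((6*n + 3*q >= 35 or 3*n >= -4) -> (not (7*n + 4*q >= 40 or 3*n + q <= 17))) and ((not (6*n + 3*q >= 35 or 3*n >= -4)) -> (not (6*n + 3*q >= 39 or 3*n + q <= 17)))
Answer: WP = ((6*n + 3*q >= 35 or 3*n >= -4) -> (not (7*n + 4*q >= 40 or 3*n + q <= 17))) and ((not (6*n + 3*q >= 35 or 3*n >= -4)) -> (not (6*n + 3*q >= 39 or 3*n + q <= 17)))


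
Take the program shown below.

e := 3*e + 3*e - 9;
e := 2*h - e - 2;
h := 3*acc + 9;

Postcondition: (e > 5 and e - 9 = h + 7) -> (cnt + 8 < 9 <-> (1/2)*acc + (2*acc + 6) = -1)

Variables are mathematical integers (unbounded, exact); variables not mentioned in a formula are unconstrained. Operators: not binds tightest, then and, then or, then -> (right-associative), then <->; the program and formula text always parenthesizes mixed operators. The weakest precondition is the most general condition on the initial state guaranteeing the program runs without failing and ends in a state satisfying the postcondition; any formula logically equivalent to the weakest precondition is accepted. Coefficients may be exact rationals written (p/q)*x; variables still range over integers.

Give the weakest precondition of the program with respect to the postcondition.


Working backward. After the program, the postcondition (e > 5 and e - 9 = h + 7) -> (cnt + 8 < 9 <-> (1/2)*acc + (2*acc + 6) = -1) must hold; in canonical form it is (e > 5 and e = h + 16) -> (cnt < 1 <-> (5/2)*acc = -7).
Before h := 3*acc + 9: (e > 5 and e = 3*acc + 25) -> (cnt < 1 <-> (5/2)*acc = -7)
Before e := 2*h - e - 2: (2*h > e + 7 and 2*h = 3*acc + e + 27) -> (cnt < 1 <-> (5/2)*acc = -7)
Before e := 3*e + 3*e - 9: (2*h > 6*e - 2 and 2*h = 3*acc + 6*e + 18) -> (cnt < 1 <-> (5/2)*acc = -7)
Answer: WP = (2*h > 6*e - 2 and 2*h = 3*acc + 6*e + 18) -> (cnt < 1 <-> (5/2)*acc = -7)


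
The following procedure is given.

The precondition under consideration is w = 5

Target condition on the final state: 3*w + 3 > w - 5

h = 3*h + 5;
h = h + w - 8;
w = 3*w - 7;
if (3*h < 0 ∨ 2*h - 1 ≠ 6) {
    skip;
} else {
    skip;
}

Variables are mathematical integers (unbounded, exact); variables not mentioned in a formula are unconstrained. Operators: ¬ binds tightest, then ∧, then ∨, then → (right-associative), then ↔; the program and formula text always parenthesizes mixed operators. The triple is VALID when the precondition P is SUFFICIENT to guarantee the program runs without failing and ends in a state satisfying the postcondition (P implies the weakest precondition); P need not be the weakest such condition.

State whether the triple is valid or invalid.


Working backward. After the program, the postcondition 3*w + 3 > w - 5 must hold; in canonical form it is 2*w > -8.
Then branch requires 2*w > -8; else branch requires 2*w > -8.
Before the if: ((3*h < 0 ∨ 2*h ≠ 7) → 2*w > -8) ∧ ((¬(3*h < 0 ∨ 2*h ≠ 7)) → 2*w > -8)
Before w := 3*w - 7: ((3*h < 0 ∨ 2*h ≠ 7) → 6*w > 6) ∧ ((¬(3*h < 0 ∨ 2*h ≠ 7)) → 6*w > 6)
Before h := h + w - 8: ((3*h + 3*w < 24 ∨ 2*h + 2*w ≠ 23) → 6*w > 6) ∧ ((¬(3*h + 3*w < 24 ∨ 2*h + 2*w ≠ 23)) → 6*w > 6)
Before h := 3*h + 5: ((9*h + 3*w < 9 ∨ 6*h + 2*w ≠ 13) → 6*w > 6) ∧ ((¬(9*h + 3*w < 9 ∨ 6*h + 2*w ≠ 13)) → 6*w > 6)
The weakest precondition is ((9*h + 3*w < 9 ∨ 6*h + 2*w ≠ 13) → 6*w > 6) ∧ ((¬(9*h + 3*w < 9 ∨ 6*h + 2*w ≠ 13)) → 6*w > 6).
Check whether w = 5 implies it.
Every state satisfying the precondition satisfies the weakest precondition: the implication holds.
Answer: valid


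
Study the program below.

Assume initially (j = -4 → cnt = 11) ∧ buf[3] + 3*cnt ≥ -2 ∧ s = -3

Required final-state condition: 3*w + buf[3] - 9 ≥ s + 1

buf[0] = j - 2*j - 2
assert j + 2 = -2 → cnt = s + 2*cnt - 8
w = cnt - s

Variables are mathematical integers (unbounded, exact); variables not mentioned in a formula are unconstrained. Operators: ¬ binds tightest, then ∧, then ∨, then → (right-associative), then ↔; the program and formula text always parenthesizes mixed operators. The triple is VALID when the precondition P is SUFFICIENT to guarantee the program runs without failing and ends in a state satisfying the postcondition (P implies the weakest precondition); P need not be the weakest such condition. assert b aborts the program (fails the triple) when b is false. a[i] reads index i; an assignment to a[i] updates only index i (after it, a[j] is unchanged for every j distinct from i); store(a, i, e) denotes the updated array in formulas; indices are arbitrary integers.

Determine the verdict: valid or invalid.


Working backward. After the program, the postcondition 3*w + buf[3] - 9 ≥ s + 1 must hold; in canonical form it is buf[3] + 3*w ≥ s + 10.
Before w := cnt - s: buf[3] + 3*cnt ≥ 4*s + 10
Before assert j + 2 = -2 → cnt = s + 2*cnt - 8: (j = -4 → cnt + s = 8) ∧ buf[3] + 3*cnt ≥ 4*s + 10
Before buf[0] := j - 2*j - 2: (j = -4 → cnt + s = 8) ∧ buf[3] + 3*cnt ≥ 4*s + 10
The weakest precondition is (j = -4 → cnt + s = 8) ∧ buf[3] + 3*cnt ≥ 4*s + 10.
Check whether (j = -4 → cnt = 11) ∧ buf[3] + 3*cnt ≥ -2 ∧ s = -3 implies it.
Every state satisfying the precondition satisfies the weakest precondition: the implication holds.
Answer: valid


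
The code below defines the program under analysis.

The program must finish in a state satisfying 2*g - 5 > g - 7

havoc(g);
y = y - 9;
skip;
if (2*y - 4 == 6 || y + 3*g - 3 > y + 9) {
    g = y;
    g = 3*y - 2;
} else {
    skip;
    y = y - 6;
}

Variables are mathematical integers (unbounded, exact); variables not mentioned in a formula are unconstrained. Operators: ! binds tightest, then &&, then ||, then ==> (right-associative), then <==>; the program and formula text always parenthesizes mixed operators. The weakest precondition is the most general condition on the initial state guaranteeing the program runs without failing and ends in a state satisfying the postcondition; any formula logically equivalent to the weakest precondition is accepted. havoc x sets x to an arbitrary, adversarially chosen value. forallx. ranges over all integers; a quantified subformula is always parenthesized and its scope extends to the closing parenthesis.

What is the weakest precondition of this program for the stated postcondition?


Working backward. After the program, the postcondition 2*g - 5 > g - 7 must hold; in canonical form it is g > -2.
Then branch requires 3*y > 0; else branch requires g > -2.
Before the if: ((2*y == 10 || 3*g > 12) ==> 3*y > 0) && ((!(2*y == 10 || 3*g > 12)) ==> g > -2)
Before skip: ((2*y == 10 || 3*g > 12) ==> 3*y > 0) && ((!(2*y == 10 || 3*g > 12)) ==> g > -2)
Before y := y - 9: ((2*y == 28 || 3*g > 12) ==> 3*y > 27) && ((!(2*y == 28 || 3*g > 12)) ==> g > -2)
Before havoc g: forall g_1. (((2*y == 28 || 3*g_1 > 12) ==> 3*y > 27) && ((!(2*y == 28 || 3*g_1 > 12)) ==> g_1 > -2))
Answer: WP = forall g_1. (((2*y == 28 || 3*g_1 > 12) ==> 3*y > 27) && ((!(2*y == 28 || 3*g_1 > 12)) ==> g_1 > -2))


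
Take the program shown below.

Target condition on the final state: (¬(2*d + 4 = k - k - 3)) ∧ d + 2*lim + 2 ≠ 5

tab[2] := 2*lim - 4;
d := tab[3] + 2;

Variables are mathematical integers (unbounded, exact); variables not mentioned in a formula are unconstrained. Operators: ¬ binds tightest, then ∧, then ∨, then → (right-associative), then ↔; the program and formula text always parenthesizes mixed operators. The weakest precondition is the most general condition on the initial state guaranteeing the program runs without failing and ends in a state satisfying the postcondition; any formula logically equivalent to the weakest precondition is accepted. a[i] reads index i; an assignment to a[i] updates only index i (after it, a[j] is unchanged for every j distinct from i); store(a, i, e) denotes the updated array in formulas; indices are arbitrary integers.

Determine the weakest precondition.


Working backward. After the program, the postcondition (¬(2*d + 4 = k - k - 3)) ∧ d + 2*lim + 2 ≠ 5 must hold; in canonical form it is (¬(2*d = -7)) ∧ d + 2*lim ≠ 3.
Before d := tab[3] + 2: (¬(2*tab[3] = -11)) ∧ tab[3] + 2*lim ≠ 1
Before tab[2] := 2*lim - 4: (¬(2*tab[3] = -11)) ∧ tab[3] + 2*lim ≠ 1
Answer: WP = (¬(2*tab[3] = -11)) ∧ tab[3] + 2*lim ≠ 1


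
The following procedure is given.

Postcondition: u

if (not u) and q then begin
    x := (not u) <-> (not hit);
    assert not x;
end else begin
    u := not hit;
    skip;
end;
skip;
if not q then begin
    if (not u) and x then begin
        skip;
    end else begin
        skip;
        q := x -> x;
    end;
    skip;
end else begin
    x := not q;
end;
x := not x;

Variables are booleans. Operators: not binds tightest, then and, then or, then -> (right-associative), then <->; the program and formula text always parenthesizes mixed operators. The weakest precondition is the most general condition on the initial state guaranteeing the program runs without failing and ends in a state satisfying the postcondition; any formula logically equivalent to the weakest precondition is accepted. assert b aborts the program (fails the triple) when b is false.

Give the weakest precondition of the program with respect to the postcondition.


Working backward. After the program, u must hold.
Before x := not x: u
Then branch requires (((not u) and x) -> u) and ((not ((not u) and x)) -> u); else branch requires u.
Before the if: ((not q) -> ((((not u) and x) -> u) and ((not ((not u) and x)) -> u))) and (q -> u)
Before skip: ((not q) -> ((((not u) and x) -> u) and ((not ((not u) and x)) -> u))) and (q -> u)
Then branch requires (not ((not u) <-> (not hit))) and ((not q) -> ((((not u) and ((not u) <-> (not hit))) -> u) and ((not ((not u) and ((not u) <-> (not hit)))) -> u))) and (q -> u); else branch requires ((not q) -> (((hit and x) -> (not hit)) and ((not (hit and x)) -> (not hit)))) and (q -> (not hit)).
Before the if: (((not u) and q) -> ((not ((not u) <-> (not hit))) and ((not q) -> ((((not u) and ((not u) <-> (not hit))) -> u) and ((not ((not u) and ((not u) <-> (not hit)))) -> u))) and (q -> u))) and ((not ((not u) and q)) -> (((not q) -> (((hit and x) -> (not hit)) and ((not (hit and x)) -> (not hit)))) and (q -> (not hit))))
Answer: WP = (((not u) and q) -> ((not ((not u) <-> (not hit))) and ((not q) -> ((((not u) and ((not u) <-> (not hit))) -> u) and ((not ((not u) and ((not u) <-> (not hit)))) -> u))) and (q -> u))) and ((not ((not u) and q)) -> (((not q) -> (((hit and x) -> (not hit)) and ((not (hit and x)) -> (not hit)))) and (q -> (not hit))))


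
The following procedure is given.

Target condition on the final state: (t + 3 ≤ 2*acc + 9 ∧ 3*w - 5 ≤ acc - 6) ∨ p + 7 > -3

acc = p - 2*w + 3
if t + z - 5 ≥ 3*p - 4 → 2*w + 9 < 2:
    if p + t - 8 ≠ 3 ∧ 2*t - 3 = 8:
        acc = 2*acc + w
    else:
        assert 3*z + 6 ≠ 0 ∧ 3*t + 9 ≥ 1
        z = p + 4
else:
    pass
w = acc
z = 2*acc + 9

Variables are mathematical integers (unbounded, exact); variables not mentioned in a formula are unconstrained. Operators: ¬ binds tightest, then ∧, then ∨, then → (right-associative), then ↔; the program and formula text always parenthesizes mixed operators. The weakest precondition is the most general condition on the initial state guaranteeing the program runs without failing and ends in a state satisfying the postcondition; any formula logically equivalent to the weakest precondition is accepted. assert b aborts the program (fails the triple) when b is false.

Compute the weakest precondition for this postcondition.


Working backward. After the program, the postcondition (t + 3 ≤ 2*acc + 9 ∧ 3*w - 5 ≤ acc - 6) ∨ p + 7 > -3 must hold; in canonical form it is (t ≤ 2*acc + 6 ∧ 3*w ≤ acc - 1) ∨ p > -10.
Before z := 2*acc + 9: (t ≤ 2*acc + 6 ∧ 3*w ≤ acc - 1) ∨ p > -10
Before w := acc: (t ≤ 2*acc + 6 ∧ 2*acc ≤ -1) ∨ p > -10
Then branch requires ((p + t ≠ 11 ∧ 2*t = 11) → ((t ≤ 4*acc + 2*w + 6 ∧ 4*acc + 2*w ≤ -1) ∨ p > -10)) ∧ ((¬(p + t ≠ 11 ∧ 2*t = 11)) → (3*z ≠ -6 ∧ 3*t ≥ -8 ∧ ((t ≤ 2*acc + 6 ∧ 2*acc ≤ -1) ∨ p > -10))); else branch requires (t ≤ 2*acc + 6 ∧ 2*acc ≤ -1) ∨ p > -10.
Before the if: ((t + z ≥ 3*p + 1 → 2*w < -7) → (((p + t ≠ 11 ∧ 2*t = 11) → ((t ≤ 4*acc + 2*w + 6 ∧ 4*acc + 2*w ≤ -1) ∨ p > -10)) ∧ ((¬(p + t ≠ 11 ∧ 2*t = 11)) → (3*z ≠ -6 ∧ 3*t ≥ -8 ∧ ((t ≤ 2*acc + 6 ∧ 2*acc ≤ -1) ∨ p > -10))))) ∧ ((¬(t + z ≥ 3*p + 1 → 2*w < -7)) → ((t ≤ 2*acc + 6 ∧ 2*acc ≤ -1) ∨ p > -10))
Before acc := p - 2*w + 3: ((t + z ≥ 3*p + 1 → 2*w < -7) → (((p + t ≠ 11 ∧ 2*t = 11) → ((t + 6*w ≤ 4*p + 18 ∧ 4*p ≤ 6*w - 13) ∨ p > -10)) ∧ ((¬(p + t ≠ 11 ∧ 2*t = 11)) → (3*z ≠ -6 ∧ 3*t ≥ -8 ∧ ((t + 4*w ≤ 2*p + 12 ∧ 2*p ≤ 4*w - 7) ∨ p > -10))))) ∧ ((¬(t + z ≥ 3*p + 1 → 2*w < -7)) → ((t + 4*w ≤ 2*p + 12 ∧ 2*p ≤ 4*w - 7) ∨ p > -10))
Answer: WP = ((t + z ≥ 3*p + 1 → 2*w < -7) → (((p + t ≠ 11 ∧ 2*t = 11) → ((t + 6*w ≤ 4*p + 18 ∧ 4*p ≤ 6*w - 13) ∨ p > -10)) ∧ ((¬(p + t ≠ 11 ∧ 2*t = 11)) → (3*z ≠ -6 ∧ 3*t ≥ -8 ∧ ((t + 4*w ≤ 2*p + 12 ∧ 2*p ≤ 4*w - 7) ∨ p > -10))))) ∧ ((¬(t + z ≥ 3*p + 1 → 2*w < -7)) → ((t + 4*w ≤ 2*p + 12 ∧ 2*p ≤ 4*w - 7) ∨ p > -10))
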